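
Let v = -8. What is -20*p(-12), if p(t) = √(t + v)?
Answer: -40*I*√5 ≈ -89.443*I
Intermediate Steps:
p(t) = √(-8 + t) (p(t) = √(t - 8) = √(-8 + t))
-20*p(-12) = -20*√(-8 - 12) = -40*I*√5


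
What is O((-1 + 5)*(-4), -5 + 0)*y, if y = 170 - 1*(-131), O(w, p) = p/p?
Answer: 301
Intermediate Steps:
O(w, p) = 1
y = 301 (y = 170 + 131 = 301)
O((-1 + 5)*(-4), -5 + 0)*y = 1*301 = 301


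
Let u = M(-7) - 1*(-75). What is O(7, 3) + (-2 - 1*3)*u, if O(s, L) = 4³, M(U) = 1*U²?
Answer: -556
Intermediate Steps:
M(U) = U²
u = 124 (u = (-7)² - 1*(-75) = 49 + 75 = 124)
O(s, L) = 64
O(7, 3) + (-2 - 1*3)*u = 64 + (-2 - 1*3)*124 = 64 + (-2 - 3)*124 = 64 - 5*124 = 64 - 620 = -556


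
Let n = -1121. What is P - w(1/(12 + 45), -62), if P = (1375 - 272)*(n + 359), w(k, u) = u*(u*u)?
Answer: -602158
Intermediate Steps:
w(k, u) = u**3 (w(k, u) = u*u**2 = u**3)
P = -840486 (P = (1375 - 272)*(-1121 + 359) = 1103*(-762) = -840486)
P - w(1/(12 + 45), -62) = -840486 - 1*(-62)**3 = -840486 - 1*(-238328) = -840486 + 238328 = -602158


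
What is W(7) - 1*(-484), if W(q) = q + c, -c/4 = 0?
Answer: 491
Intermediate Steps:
c = 0 (c = -4*0 = 0)
W(q) = q (W(q) = q + 0 = q)
W(7) - 1*(-484) = 7 - 1*(-484) = 7 + 484 = 491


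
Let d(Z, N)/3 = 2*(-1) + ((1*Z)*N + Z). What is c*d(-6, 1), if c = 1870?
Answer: -78540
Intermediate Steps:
d(Z, N) = -6 + 3*Z + 3*N*Z (d(Z, N) = 3*(2*(-1) + ((1*Z)*N + Z)) = 3*(-2 + (Z*N + Z)) = 3*(-2 + (N*Z + Z)) = 3*(-2 + (Z + N*Z)) = 3*(-2 + Z + N*Z) = -6 + 3*Z + 3*N*Z)
c*d(-6, 1) = 1870*(-6 + 3*(-6) + 3*1*(-6)) = 1870*(-6 - 18 - 18) = 1870*(-42) = -78540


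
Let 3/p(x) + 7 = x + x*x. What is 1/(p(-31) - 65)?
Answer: -923/59992 ≈ -0.015385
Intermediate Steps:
p(x) = 3/(-7 + x + x²) (p(x) = 3/(-7 + (x + x*x)) = 3/(-7 + (x + x²)) = 3/(-7 + x + x²))
1/(p(-31) - 65) = 1/(3/(-7 - 31 + (-31)²) - 65) = 1/(3/(-7 - 31 + 961) - 65) = 1/(3/923 - 65) = 1/(-59992/923) = -923/59992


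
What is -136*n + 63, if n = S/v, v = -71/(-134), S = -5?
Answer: 95593/71 ≈ 1346.4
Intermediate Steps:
v = 71/134 (v = -71*(-1/134) = 71/134 ≈ 0.52985)
n = -670/71 (n = -5/71/134 = -5*134/71 = -670/71 ≈ -9.4366)
-136*n + 63 = -136*(-670/71) + 63 = 91120/71 + 63 = 95593/71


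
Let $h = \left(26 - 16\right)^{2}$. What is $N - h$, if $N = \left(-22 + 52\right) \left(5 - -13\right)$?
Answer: $440$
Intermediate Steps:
$N = 540$ ($N = 30 \left(5 + 13\right) = 30 \cdot 18 = 540$)
$h = 100$ ($h = 10^{2} = 100$)
$N - h = 540 - 100 = 440$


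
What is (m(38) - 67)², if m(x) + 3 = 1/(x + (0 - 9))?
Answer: 4116841/841 ≈ 4895.2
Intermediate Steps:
m(x) = -3 + 1/(-9 + x) (m(x) = -3 + 1/(x + (0 - 9)) = -3 + 1/(x - 9) = -3 + 1/(-9 + x))
(m(38) - 67)² = ((28 - 3*38)/(-9 + 38) - 67)² = ((28 - 114)/29 - 67)² = ((1/29)*(-86) - 67)² = (-86/29 - 67)² = (-2029/29)² = 4116841/841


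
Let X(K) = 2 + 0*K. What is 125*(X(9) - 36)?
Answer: -4250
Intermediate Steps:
X(K) = 2 (X(K) = 2 + 0 = 2)
125*(X(9) - 36) = 125*(2 - 36) = 125*(-34) = -4250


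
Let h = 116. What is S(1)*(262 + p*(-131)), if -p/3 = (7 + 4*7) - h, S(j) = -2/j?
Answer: 63142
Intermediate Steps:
p = 243 (p = -3*((7 + 4*7) - 1*116) = -3*((7 + 28) - 116) = -3*(35 - 116) = -3*(-81) = 243)
S(1)*(262 + p*(-131)) = (-2/1)*(262 + 243*(-131)) = (-2*1)*(262 - 31833) = -2*(-31571) = 63142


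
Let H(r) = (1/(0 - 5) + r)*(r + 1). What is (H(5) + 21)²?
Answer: 62001/25 ≈ 2480.0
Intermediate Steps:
H(r) = (1 + r)*(-⅕ + r) (H(r) = (1/(-5) + r)*(1 + r) = (-⅕ + r)*(1 + r) = (1 + r)*(-⅕ + r))
(H(5) + 21)² = ((-⅕ + 5² + (⅘)*5) + 21)² = ((-⅕ + 25 + 4) + 21)² = (144/5 + 21)² = (249/5)² = 62001/25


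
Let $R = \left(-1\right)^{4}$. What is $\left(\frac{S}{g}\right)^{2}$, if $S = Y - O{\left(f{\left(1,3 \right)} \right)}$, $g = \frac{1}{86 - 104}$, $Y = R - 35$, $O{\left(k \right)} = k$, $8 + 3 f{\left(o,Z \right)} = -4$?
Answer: $291600$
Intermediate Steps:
$f{\left(o,Z \right)} = -4$ ($f{\left(o,Z \right)} = - \frac{8}{3} + \frac{1}{3} \left(-4\right) = - \frac{8}{3} - \frac{4}{3} = -4$)
$R = 1$
$Y = -34$ ($Y = 1 - 35 = -34$)
$g = - \frac{1}{18}$ ($g = \frac{1}{-18} = - \frac{1}{18} \approx -0.055556$)
$S = -30$ ($S = -34 - -4 = -34 + 4 = -30$)
$\left(\frac{S}{g}\right)^{2} = \left(- \frac{30}{- \frac{1}{18}}\right)^{2} = \left(\left(-30\right) \left(-18\right)\right)^{2} = 540^{2} = 291600$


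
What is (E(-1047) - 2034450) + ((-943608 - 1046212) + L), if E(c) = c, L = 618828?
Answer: -3406489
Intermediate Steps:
(E(-1047) - 2034450) + ((-943608 - 1046212) + L) = (-1047 - 2034450) + ((-943608 - 1046212) + 618828) = -2035497 + (-1989820 + 618828) = -2035497 - 1370992 = -3406489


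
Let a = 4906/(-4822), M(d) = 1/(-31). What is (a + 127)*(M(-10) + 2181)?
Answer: 20536131840/74741 ≈ 2.7476e+5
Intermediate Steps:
M(d) = -1/31
a = -2453/2411 (a = 4906*(-1/4822) = -2453/2411 ≈ -1.0174)
(a + 127)*(M(-10) + 2181) = (-2453/2411 + 127)*(-1/31 + 2181) = (303744/2411)*(67610/31) = 20536131840/74741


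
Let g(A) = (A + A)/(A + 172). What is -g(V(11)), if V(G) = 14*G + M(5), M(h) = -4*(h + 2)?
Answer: -126/149 ≈ -0.84564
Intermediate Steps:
M(h) = -8 - 4*h (M(h) = -4*(2 + h) = -8 - 4*h)
V(G) = -28 + 14*G (V(G) = 14*G + (-8 - 4*5) = 14*G + (-8 - 20) = 14*G - 28 = -28 + 14*G)
g(A) = 2*A/(172 + A) (g(A) = (2*A)/(172 + A) = 2*A/(172 + A))
-g(V(11)) = -2*(-28 + 14*11)/(172 + (-28 + 14*11)) = -2*(-28 + 154)/(172 + (-28 + 154)) = -2*126/(172 + 126) = -2*126/298 = -1*126/149 = -126/149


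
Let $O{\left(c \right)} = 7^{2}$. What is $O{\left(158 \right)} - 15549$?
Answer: $-15500$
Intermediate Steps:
$O{\left(c \right)} = 49$
$O{\left(158 \right)} - 15549 = 49 - 15549 = -15500$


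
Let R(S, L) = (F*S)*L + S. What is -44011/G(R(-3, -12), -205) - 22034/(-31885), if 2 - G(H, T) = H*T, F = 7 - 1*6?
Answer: -1254186657/215765795 ≈ -5.8127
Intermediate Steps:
F = 1 (F = 7 - 6 = 1)
R(S, L) = S + L*S (R(S, L) = (1*S)*L + S = S*L + S = L*S + S = S + L*S)
G(H, T) = 2 - H*T
-44011/G(R(-3, -12), -205) - 22034/(-31885) = -44011/(2 - 1*(-3*(1 - 12))*(-205)) - 22034/(-31885) = -44011/(2 - 1*(-3*(-11))*(-205)) - 22034*(-1/31885) = -44011/(2 - 1*33*(-205)) + 22034/31885 = -44011/(2 + 6765) + 22034/31885 = -44011/6767 + 22034/31885 = -1254186657/215765795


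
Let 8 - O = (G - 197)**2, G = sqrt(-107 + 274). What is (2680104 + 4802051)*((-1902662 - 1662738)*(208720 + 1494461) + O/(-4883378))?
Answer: -110939476255673701246524980/2441689 - 1473984535*sqrt(167)/2441689 ≈ -4.5436e+19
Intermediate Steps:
G = sqrt(167) ≈ 12.923
O = 8 - (-197 + sqrt(167))**2 (O = 8 - (sqrt(167) - 197)**2 = 8 - (-197 + sqrt(167))**2 ≈ -33876.)
(2680104 + 4802051)*((-1902662 - 1662738)*(208720 + 1494461) + O/(-4883378)) = (2680104 + 4802051)*((-1902662 - 1662738)*(208720 + 1494461) + (-38968 + 394*sqrt(167))/(-4883378)) = 7482155*(-3565400*1703181 + (-38968 + 394*sqrt(167))*(-1/4883378)) = 7482155*(-6072521537400 + (19484/2441689 - 197*sqrt(167)/2441689)) = 7482155*(-14827209040132649116/2441689 - 197*sqrt(167)/2441689) = -110939476255673701246524980/2441689 - 1473984535*sqrt(167)/2441689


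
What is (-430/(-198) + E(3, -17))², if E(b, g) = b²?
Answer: 1223236/9801 ≈ 124.81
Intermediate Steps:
(-430/(-198) + E(3, -17))² = (-430/(-198) + 3²)² = (-430*(-1/198) + 9)² = (215/99 + 9)² = (1106/99)² = 1223236/9801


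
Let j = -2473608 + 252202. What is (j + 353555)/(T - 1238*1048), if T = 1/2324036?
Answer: 1446984322212/1005086694421 ≈ 1.4397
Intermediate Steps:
T = 1/2324036 ≈ 4.3029e-7
j = -2221406
(j + 353555)/(T - 1238*1048) = (-2221406 + 353555)/(1/2324036 - 1238*1048) = -1867851/(1/2324036 - 1297424) = -1867851/(-3015260083263/2324036) = -1867851*(-2324036/3015260083263) = 1446984322212/1005086694421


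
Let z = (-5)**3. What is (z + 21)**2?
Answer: 10816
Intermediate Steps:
z = -125
(z + 21)**2 = (-125 + 21)**2 = (-104)**2 = 10816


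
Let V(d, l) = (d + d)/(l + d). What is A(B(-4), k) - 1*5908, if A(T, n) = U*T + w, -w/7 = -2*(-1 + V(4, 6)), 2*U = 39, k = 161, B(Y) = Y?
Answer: -29944/5 ≈ -5988.8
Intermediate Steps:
U = 39/2 (U = (1/2)*39 = 39/2 ≈ 19.500)
V(d, l) = 2*d/(d + l) (V(d, l) = (2*d)/(d + l) = 2*d/(d + l))
w = -14/5 (w = -(-14)*(-1 + 2*4/(4 + 6)) = -(-14)*(-1 + 2*4/10) = -(-14)*(-1 + 2*4*(1/10)) = -(-14)*(-1 + 4/5) = -(-14)*(-1)/5 = -7*2/5 = -14/5 ≈ -2.8000)
A(T, n) = -14/5 + 39*T/2 (A(T, n) = 39*T/2 - 14/5 = -14/5 + 39*T/2)
A(B(-4), k) - 1*5908 = (-14/5 + (39/2)*(-4)) - 1*5908 = (-14/5 - 78) - 5908 = -404/5 - 5908 = -29944/5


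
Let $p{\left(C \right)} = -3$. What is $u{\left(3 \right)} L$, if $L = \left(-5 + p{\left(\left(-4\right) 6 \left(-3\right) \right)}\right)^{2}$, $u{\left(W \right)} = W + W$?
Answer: $384$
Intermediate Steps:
$u{\left(W \right)} = 2 W$
$L = 64$ ($L = \left(-5 - 3\right)^{2} = \left(-8\right)^{2} = 64$)
$u{\left(3 \right)} L = 2 \cdot 3 \cdot 64 = 6 \cdot 64 = 384$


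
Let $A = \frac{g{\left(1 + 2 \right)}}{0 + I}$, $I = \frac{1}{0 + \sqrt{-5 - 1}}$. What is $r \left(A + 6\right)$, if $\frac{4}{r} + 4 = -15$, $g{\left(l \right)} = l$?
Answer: $- \frac{24}{19} - \frac{12 i \sqrt{6}}{19} \approx -1.2632 - 1.547 i$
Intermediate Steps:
$r = - \frac{4}{19}$ ($r = \frac{4}{-4 - 15} = \frac{4}{-19} = 4 \left(- \frac{1}{19}\right) = - \frac{4}{19} \approx -0.21053$)
$I = - \frac{i \sqrt{6}}{6}$ ($I = \frac{1}{0 + \sqrt{-6}} = \frac{1}{0 + i \sqrt{6}} = \frac{1}{i \sqrt{6}} = - \frac{i \sqrt{6}}{6} \approx - 0.40825 i$)
$A = 3 i \sqrt{6}$ ($A = \frac{1 + 2}{0 - \frac{i \sqrt{6}}{6}} = \frac{3}{\left(- \frac{1}{6}\right) i \sqrt{6}} = 3 i \sqrt{6} \approx 7.3485 i$)
$r \left(A + 6\right) = - \frac{4 \left(3 i \sqrt{6} + 6\right)}{19} = - \frac{4 \left(6 + 3 i \sqrt{6}\right)}{19} = - \frac{24}{19} - \frac{12 i \sqrt{6}}{19}$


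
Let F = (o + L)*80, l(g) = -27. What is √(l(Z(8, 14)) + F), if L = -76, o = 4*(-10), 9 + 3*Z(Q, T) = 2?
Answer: I*√9307 ≈ 96.473*I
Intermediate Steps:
Z(Q, T) = -7/3 (Z(Q, T) = -3 + (⅓)*2 = -3 + ⅔ = -7/3)
o = -40
F = -9280 (F = (-40 - 76)*80 = -116*80 = -9280)
√(l(Z(8, 14)) + F) = √(-27 - 9280) = √(-9307) = I*√9307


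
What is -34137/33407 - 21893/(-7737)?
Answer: 467261482/258469959 ≈ 1.8078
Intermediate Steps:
-34137/33407 - 21893/(-7737) = -34137*1/33407 - 21893*(-1/7737) = -34137/33407 + 21893/7737 = 467261482/258469959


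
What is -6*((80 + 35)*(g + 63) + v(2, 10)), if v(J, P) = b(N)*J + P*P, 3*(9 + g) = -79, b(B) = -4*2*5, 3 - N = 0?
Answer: -19210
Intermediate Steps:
N = 3 (N = 3 - 1*0 = 3 + 0 = 3)
b(B) = -40 (b(B) = -8*5 = -40)
g = -106/3 (g = -9 + (1/3)*(-79) = -9 - 79/3 = -106/3 ≈ -35.333)
v(J, P) = P**2 - 40*J (v(J, P) = -40*J + P*P = -40*J + P**2 = P**2 - 40*J)
-6*((80 + 35)*(g + 63) + v(2, 10)) = -6*((80 + 35)*(-106/3 + 63) + (10**2 - 40*2)) = -6*(115*(83/3) + (100 - 80)) = -6*(9545/3 + 20) = -6*9605/3 = -19210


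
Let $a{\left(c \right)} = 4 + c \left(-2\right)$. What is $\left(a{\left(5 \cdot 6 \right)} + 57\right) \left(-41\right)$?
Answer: $-41$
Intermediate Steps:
$a{\left(c \right)} = 4 - 2 c$
$\left(a{\left(5 \cdot 6 \right)} + 57\right) \left(-41\right) = \left(\left(4 - 2 \cdot 5 \cdot 6\right) + 57\right) \left(-41\right) = \left(\left(4 - 60\right) + 57\right) \left(-41\right) = \left(-56 + 57\right) \left(-41\right) = 1 \left(-41\right) = -41$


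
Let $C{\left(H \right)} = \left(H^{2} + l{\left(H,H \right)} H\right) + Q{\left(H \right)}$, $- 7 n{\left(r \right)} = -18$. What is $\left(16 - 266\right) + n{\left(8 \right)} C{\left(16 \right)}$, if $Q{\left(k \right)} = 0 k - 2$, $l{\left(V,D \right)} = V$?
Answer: $\frac{7430}{7} \approx 1061.4$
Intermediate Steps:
$n{\left(r \right)} = \frac{18}{7}$ ($n{\left(r \right)} = \left(- \frac{1}{7}\right) \left(-18\right) = \frac{18}{7}$)
$Q{\left(k \right)} = -2$ ($Q{\left(k \right)} = 0 - 2 = -2$)
$C{\left(H \right)} = -2 + 2 H^{2}$ ($C{\left(H \right)} = \left(H^{2} + H H\right) - 2 = \left(H^{2} + H^{2}\right) - 2 = 2 H^{2} - 2 = -2 + 2 H^{2}$)
$\left(16 - 266\right) + n{\left(8 \right)} C{\left(16 \right)} = \left(16 - 266\right) + \frac{18 \left(-2 + 2 \cdot 16^{2}\right)}{7} = \left(16 - 266\right) + \frac{18 \left(-2 + 2 \cdot 256\right)}{7} = -250 + \frac{18 \left(-2 + 512\right)}{7} = -250 + \frac{18}{7} \cdot 510 = -250 + \frac{9180}{7} = \frac{7430}{7}$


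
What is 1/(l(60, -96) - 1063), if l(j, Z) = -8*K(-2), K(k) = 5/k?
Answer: -1/1043 ≈ -0.00095877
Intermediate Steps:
l(j, Z) = 20 (l(j, Z) = -40/(-2) = -40*(-1)/2 = -8*(-5/2) = 20)
1/(l(60, -96) - 1063) = 1/(20 - 1063) = 1/(-1043) = -1/1043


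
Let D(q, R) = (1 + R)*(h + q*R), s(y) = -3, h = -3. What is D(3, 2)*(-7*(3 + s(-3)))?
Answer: 0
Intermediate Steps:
D(q, R) = (1 + R)*(-3 + R*q) (D(q, R) = (1 + R)*(-3 + q*R) = (1 + R)*(-3 + R*q))
D(3, 2)*(-7*(3 + s(-3))) = (-3 - 3*2 + 2*3 + 3*2**2)*(-7*(3 - 3)) = (-3 - 6 + 6 + 3*4)*(-7*0) = (-3 - 6 + 6 + 12)*0 = 9*0 = 0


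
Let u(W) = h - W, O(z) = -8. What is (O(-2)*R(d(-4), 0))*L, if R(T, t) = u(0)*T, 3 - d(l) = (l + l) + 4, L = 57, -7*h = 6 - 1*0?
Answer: 2736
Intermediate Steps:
h = -6/7 (h = -(6 - 1*0)/7 = -(6 + 0)/7 = -⅐*6 = -6/7 ≈ -0.85714)
u(W) = -6/7 - W
d(l) = -1 - 2*l (d(l) = 3 - ((l + l) + 4) = 3 - (2*l + 4) = 3 - (4 + 2*l) = 3 + (-4 - 2*l) = -1 - 2*l)
R(T, t) = -6*T/7 (R(T, t) = (-6/7 - 1*0)*T = (-6/7 + 0)*T = -6*T/7)
(O(-2)*R(d(-4), 0))*L = -(-48)*(-1 - 2*(-4))/7*57 = -(-48)*(-1 + 8)/7*57 = -(-48)*7/7*57 = -8*(-6)*57 = 48*57 = 2736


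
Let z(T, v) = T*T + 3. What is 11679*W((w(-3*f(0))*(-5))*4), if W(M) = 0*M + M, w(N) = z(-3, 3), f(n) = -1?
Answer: -2802960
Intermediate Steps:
z(T, v) = 3 + T**2 (z(T, v) = T**2 + 3 = 3 + T**2)
w(N) = 12 (w(N) = 3 + (-3)**2 = 3 + 9 = 12)
W(M) = M (W(M) = 0 + M = M)
11679*W((w(-3*f(0))*(-5))*4) = 11679*((12*(-5))*4) = 11679*(-60*4) = 11679*(-240) = -2802960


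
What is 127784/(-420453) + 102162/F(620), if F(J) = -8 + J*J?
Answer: -3082413971/80809384788 ≈ -0.038144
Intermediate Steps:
F(J) = -8 + J²
127784/(-420453) + 102162/F(620) = 127784/(-420453) + 102162/(-8 + 620²) = 127784*(-1/420453) + 102162/(-8 + 384400) = -127784/420453 + 102162/384392 = -127784/420453 + 102162*(1/384392) = -127784/420453 + 51081/192196 = -3082413971/80809384788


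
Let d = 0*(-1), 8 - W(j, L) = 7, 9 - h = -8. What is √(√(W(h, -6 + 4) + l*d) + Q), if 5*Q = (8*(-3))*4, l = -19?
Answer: I*√455/5 ≈ 4.2661*I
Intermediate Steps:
h = 17 (h = 9 - 1*(-8) = 9 + 8 = 17)
W(j, L) = 1 (W(j, L) = 8 - 1*7 = 8 - 7 = 1)
Q = -96/5 (Q = ((8*(-3))*4)/5 = (-24*4)/5 = (⅕)*(-96) = -96/5 ≈ -19.200)
d = 0
√(√(W(h, -6 + 4) + l*d) + Q) = √(√(1 - 19*0) - 96/5) = √(√(1 + 0) - 96/5) = √(√1 - 96/5) = √(1 - 96/5) = √(-91/5) = I*√455/5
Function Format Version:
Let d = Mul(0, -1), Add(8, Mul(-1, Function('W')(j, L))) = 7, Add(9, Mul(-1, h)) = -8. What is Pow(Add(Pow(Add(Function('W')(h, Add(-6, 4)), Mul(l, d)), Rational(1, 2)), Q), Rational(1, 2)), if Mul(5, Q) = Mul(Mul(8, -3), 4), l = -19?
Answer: Mul(Rational(1, 5), I, Pow(455, Rational(1, 2))) ≈ Mul(4.2661, I)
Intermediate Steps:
h = 17 (h = Add(9, Mul(-1, -8)) = Add(9, 8) = 17)
Function('W')(j, L) = 1 (Function('W')(j, L) = Add(8, Mul(-1, 7)) = Add(8, -7) = 1)
Q = Rational(-96, 5) (Q = Mul(Rational(1, 5), Mul(Mul(8, -3), 4)) = Mul(Rational(1, 5), Mul(-24, 4)) = Mul(Rational(1, 5), -96) = Rational(-96, 5) ≈ -19.200)
d = 0
Pow(Add(Pow(Add(Function('W')(h, Add(-6, 4)), Mul(l, d)), Rational(1, 2)), Q), Rational(1, 2)) = Pow(Add(Pow(Add(1, Mul(-19, 0)), Rational(1, 2)), Rational(-96, 5)), Rational(1, 2)) = Pow(Add(Pow(Add(1, 0), Rational(1, 2)), Rational(-96, 5)), Rational(1, 2)) = Pow(Add(Pow(1, Rational(1, 2)), Rational(-96, 5)), Rational(1, 2)) = Pow(Add(1, Rational(-96, 5)), Rational(1, 2)) = Pow(Rational(-91, 5), Rational(1, 2)) = Mul(Rational(1, 5), I, Pow(455, Rational(1, 2)))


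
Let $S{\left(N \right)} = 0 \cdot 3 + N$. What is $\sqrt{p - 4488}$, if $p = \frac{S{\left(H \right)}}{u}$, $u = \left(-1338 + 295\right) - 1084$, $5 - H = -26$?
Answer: $\frac{i \sqrt{20304356889}}{2127} \approx 66.993 i$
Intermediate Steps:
$H = 31$ ($H = 5 - -26 = 5 + 26 = 31$)
$u = -2127$ ($u = -1043 - 1084 = -2127$)
$S{\left(N \right)} = N$ ($S{\left(N \right)} = 0 + N = N$)
$p = - \frac{31}{2127}$ ($p = \frac{31}{-2127} = 31 \left(- \frac{1}{2127}\right) = - \frac{31}{2127} \approx -0.014575$)
$\sqrt{p - 4488} = \sqrt{- \frac{31}{2127} - 4488} = \sqrt{- \frac{9546007}{2127}} = \frac{i \sqrt{20304356889}}{2127}$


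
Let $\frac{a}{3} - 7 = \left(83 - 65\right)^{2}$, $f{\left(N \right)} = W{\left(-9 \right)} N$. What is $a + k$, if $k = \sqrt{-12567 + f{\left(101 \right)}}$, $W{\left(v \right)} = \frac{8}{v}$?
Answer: $993 + \frac{i \sqrt{113911}}{3} \approx 993.0 + 112.5 i$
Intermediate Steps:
$f{\left(N \right)} = - \frac{8 N}{9}$ ($f{\left(N \right)} = \frac{8}{-9} N = 8 \left(- \frac{1}{9}\right) N = - \frac{8 N}{9}$)
$a = 993$ ($a = 21 + 3 \left(83 - 65\right)^{2} = 21 + 3 \cdot 18^{2} = 21 + 3 \cdot 324 = 21 + 972 = 993$)
$k = \frac{i \sqrt{113911}}{3}$ ($k = \sqrt{-12567 - \frac{808}{9}} = \sqrt{- \frac{113911}{9}} = \frac{i \sqrt{113911}}{3} \approx 112.5 i$)
$a + k = 993 + \frac{i \sqrt{113911}}{3}$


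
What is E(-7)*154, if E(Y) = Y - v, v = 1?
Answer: -1232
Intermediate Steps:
E(Y) = -1 + Y (E(Y) = Y - 1*1 = Y - 1 = -1 + Y)
E(-7)*154 = (-1 - 7)*154 = -8*154 = -1232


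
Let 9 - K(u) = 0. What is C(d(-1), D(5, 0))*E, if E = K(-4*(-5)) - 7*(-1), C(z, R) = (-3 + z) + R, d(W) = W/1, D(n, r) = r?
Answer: -64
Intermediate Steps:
K(u) = 9 (K(u) = 9 - 1*0 = 9 + 0 = 9)
d(W) = W (d(W) = W*1 = W)
C(z, R) = -3 + R + z
E = 16 (E = 9 - 7*(-1) = 9 + 7 = 16)
C(d(-1), D(5, 0))*E = (-3 + 0 - 1)*16 = -4*16 = -64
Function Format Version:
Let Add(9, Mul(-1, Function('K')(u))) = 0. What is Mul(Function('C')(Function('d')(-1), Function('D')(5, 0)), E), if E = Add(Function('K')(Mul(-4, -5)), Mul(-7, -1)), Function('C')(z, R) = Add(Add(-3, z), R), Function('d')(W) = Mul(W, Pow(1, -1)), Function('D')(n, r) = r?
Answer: -64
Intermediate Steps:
Function('K')(u) = 9 (Function('K')(u) = Add(9, Mul(-1, 0)) = Add(9, 0) = 9)
Function('d')(W) = W (Function('d')(W) = Mul(W, 1) = W)
Function('C')(z, R) = Add(-3, R, z)
E = 16 (E = Add(9, Mul(-7, -1)) = Add(9, 7) = 16)
Mul(Function('C')(Function('d')(-1), Function('D')(5, 0)), E) = Mul(Add(-3, 0, -1), 16) = Mul(-4, 16) = -64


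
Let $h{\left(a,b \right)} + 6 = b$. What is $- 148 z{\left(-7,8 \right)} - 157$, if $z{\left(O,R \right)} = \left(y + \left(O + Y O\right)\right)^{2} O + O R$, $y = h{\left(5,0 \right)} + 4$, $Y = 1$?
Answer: $273347$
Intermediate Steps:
$h{\left(a,b \right)} = -6 + b$
$y = -2$ ($y = \left(-6 + 0\right) + 4 = -6 + 4 = -2$)
$z{\left(O,R \right)} = O R + O \left(-2 + 2 O\right)^{2}$ ($z{\left(O,R \right)} = \left(-2 + \left(O + 1 O\right)\right)^{2} O + O R = \left(-2 + \left(O + O\right)\right)^{2} O + O R = \left(-2 + 2 O\right)^{2} O + O R = O \left(-2 + 2 O\right)^{2} + O R = O R + O \left(-2 + 2 O\right)^{2}$)
$- 148 z{\left(-7,8 \right)} - 157 = - 148 \left(- 7 \left(8 + 4 \left(-1 - 7\right)^{2}\right)\right) - 157 = - 148 \left(- 7 \left(8 + 4 \left(-8\right)^{2}\right)\right) - 157 = - 148 \left(- 7 \left(8 + 4 \cdot 64\right)\right) - 157 = - 148 \left(- 7 \left(8 + 256\right)\right) - 157 = - 148 \left(\left(-7\right) 264\right) - 157 = \left(-148\right) \left(-1848\right) - 157 = 273504 - 157 = 273347$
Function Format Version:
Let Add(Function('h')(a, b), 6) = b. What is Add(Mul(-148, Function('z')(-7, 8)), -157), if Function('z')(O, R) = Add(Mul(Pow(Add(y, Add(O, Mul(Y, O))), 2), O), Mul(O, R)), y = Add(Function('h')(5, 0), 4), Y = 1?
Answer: 273347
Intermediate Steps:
Function('h')(a, b) = Add(-6, b)
y = -2 (y = Add(Add(-6, 0), 4) = Add(-6, 4) = -2)
Function('z')(O, R) = Add(Mul(O, R), Mul(O, Pow(Add(-2, Mul(2, O)), 2))) (Function('z')(O, R) = Add(Mul(Pow(Add(-2, Add(O, Mul(1, O))), 2), O), Mul(O, R)) = Add(Mul(Pow(Add(-2, Add(O, O)), 2), O), Mul(O, R)) = Add(Mul(Pow(Add(-2, Mul(2, O)), 2), O), Mul(O, R)) = Add(Mul(O, Pow(Add(-2, Mul(2, O)), 2)), Mul(O, R)) = Add(Mul(O, R), Mul(O, Pow(Add(-2, Mul(2, O)), 2))))
Add(Mul(-148, Function('z')(-7, 8)), -157) = Add(Mul(-148, Mul(-7, Add(8, Mul(4, Pow(Add(-1, -7), 2))))), -157) = Add(Mul(-148, Mul(-7, Add(8, Mul(4, Pow(-8, 2))))), -157) = Add(Mul(-148, Mul(-7, Add(8, Mul(4, 64)))), -157) = Add(Mul(-148, Mul(-7, Add(8, 256))), -157) = Add(Mul(-148, Mul(-7, 264)), -157) = Add(Mul(-148, -1848), -157) = Add(273504, -157) = 273347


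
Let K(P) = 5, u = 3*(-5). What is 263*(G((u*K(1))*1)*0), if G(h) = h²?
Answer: 0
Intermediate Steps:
u = -15
263*(G((u*K(1))*1)*0) = 263*((-15*5*1)²*0) = 263*((-75*1)²*0) = 263*((-75)²*0) = 263*(5625*0) = 263*0 = 0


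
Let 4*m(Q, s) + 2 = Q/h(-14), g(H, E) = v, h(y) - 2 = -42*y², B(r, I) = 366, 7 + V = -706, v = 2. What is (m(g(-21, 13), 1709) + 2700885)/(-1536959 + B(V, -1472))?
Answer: -44456558869/25292320780 ≈ -1.7577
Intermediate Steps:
V = -713 (V = -7 - 706 = -713)
h(y) = 2 - 42*y²
g(H, E) = 2
m(Q, s) = -½ - Q/32920 (m(Q, s) = -½ + (Q/(2 - 42*(-14)²))/4 = -½ + (Q/(2 - 42*196))/4 = -½ + (Q/(2 - 8232))/4 = -½ + (Q/(-8230))/4 = -½ + (Q*(-1/8230))/4 = -½ + (-Q/8230)/4 = -½ - Q/32920)
(m(g(-21, 13), 1709) + 2700885)/(-1536959 + B(V, -1472)) = ((-½ - 1/32920*2) + 2700885)/(-1536959 + 366) = ((-½ - 1/16460) + 2700885)/(-1536593) = (-8231/16460 + 2700885)*(-1/1536593) = (44456558869/16460)*(-1/1536593) = -44456558869/25292320780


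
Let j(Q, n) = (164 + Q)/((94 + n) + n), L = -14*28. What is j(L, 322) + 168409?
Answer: 20714269/123 ≈ 1.6841e+5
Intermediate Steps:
L = -392
j(Q, n) = (164 + Q)/(94 + 2*n)
j(L, 322) + 168409 = (164 - 392)/(2*(47 + 322)) + 168409 = (1/2)*(-228)/369 + 168409 = (1/2)*(1/369)*(-228) + 168409 = -38/123 + 168409 = 20714269/123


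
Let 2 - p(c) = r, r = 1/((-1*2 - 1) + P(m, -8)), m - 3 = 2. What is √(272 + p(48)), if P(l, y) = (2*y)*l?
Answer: 57*√581/83 ≈ 16.553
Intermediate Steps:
m = 5 (m = 3 + 2 = 5)
P(l, y) = 2*l*y
r = -1/83 (r = 1/((-1*2 - 1) + 2*5*(-8)) = 1/((-2 - 1) - 80) = 1/(-3 - 80) = 1/(-83) = -1/83 ≈ -0.012048)
p(c) = 167/83 (p(c) = 2 - 1*(-1/83) = 2 + 1/83 = 167/83)
√(272 + p(48)) = √(272 + 167/83) = √(22743/83) = 57*√581/83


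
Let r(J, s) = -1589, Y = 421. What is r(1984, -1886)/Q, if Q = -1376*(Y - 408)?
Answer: 1589/17888 ≈ 0.088830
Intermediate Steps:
Q = -17888 (Q = -1376*(421 - 408) = -1376*13 = -17888)
r(1984, -1886)/Q = -1589/(-17888) = -1589*(-1/17888) = 1589/17888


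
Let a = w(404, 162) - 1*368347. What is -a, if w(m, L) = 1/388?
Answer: 142918635/388 ≈ 3.6835e+5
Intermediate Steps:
w(m, L) = 1/388
a = -142918635/388 (a = 1/388 - 1*368347 = 1/388 - 368347 = -142918635/388 ≈ -3.6835e+5)
-a = -1*(-142918635/388) = 142918635/388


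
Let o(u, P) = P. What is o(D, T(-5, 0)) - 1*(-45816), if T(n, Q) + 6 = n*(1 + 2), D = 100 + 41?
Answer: 45795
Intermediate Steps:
D = 141
T(n, Q) = -6 + 3*n (T(n, Q) = -6 + n*(1 + 2) = -6 + n*3 = -6 + 3*n)
o(D, T(-5, 0)) - 1*(-45816) = (-6 + 3*(-5)) - 1*(-45816) = (-6 - 15) + 45816 = -21 + 45816 = 45795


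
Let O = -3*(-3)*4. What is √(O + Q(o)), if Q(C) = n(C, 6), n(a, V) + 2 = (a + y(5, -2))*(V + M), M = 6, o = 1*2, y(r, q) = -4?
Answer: √10 ≈ 3.1623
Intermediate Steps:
o = 2
O = 36 (O = 9*4 = 36)
n(a, V) = -2 + (-4 + a)*(6 + V) (n(a, V) = -2 + (a - 4)*(V + 6) = -2 + (-4 + a)*(6 + V))
Q(C) = -50 + 12*C (Q(C) = -26 - 4*6 + 6*C + 6*C = -26 - 24 + 6*C + 6*C = -50 + 12*C)
√(O + Q(o)) = √(36 + (-50 + 12*2)) = √(36 + (-50 + 24)) = √(36 - 26) = √10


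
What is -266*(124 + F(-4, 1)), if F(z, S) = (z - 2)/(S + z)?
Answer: -33516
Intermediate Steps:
F(z, S) = (-2 + z)/(S + z)
-266*(124 + F(-4, 1)) = -266*(124 + (-2 - 4)/(1 - 4)) = -266*(124 - 6/(-3)) = -266*(124 - ⅓*(-6)) = -266*(124 + 2) = -266*126 = -33516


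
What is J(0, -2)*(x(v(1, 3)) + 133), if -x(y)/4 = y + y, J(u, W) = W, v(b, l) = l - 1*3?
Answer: -266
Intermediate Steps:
v(b, l) = -3 + l (v(b, l) = l - 3 = -3 + l)
x(y) = -8*y (x(y) = -4*(y + y) = -8*y)
J(0, -2)*(x(v(1, 3)) + 133) = -2*(-8*(-3 + 3) + 133) = -2*(-8*0 + 133) = -2*(0 + 133) = -2*133 = -266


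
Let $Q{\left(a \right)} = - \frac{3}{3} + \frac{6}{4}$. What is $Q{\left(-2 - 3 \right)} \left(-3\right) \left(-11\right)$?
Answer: $\frac{33}{2} \approx 16.5$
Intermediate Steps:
$Q{\left(a \right)} = \frac{1}{2}$ ($Q{\left(a \right)} = \left(-3\right) \frac{1}{3} + 6 \cdot \frac{1}{4} = -1 + \frac{3}{2} = \frac{1}{2}$)
$Q{\left(-2 - 3 \right)} \left(-3\right) \left(-11\right) = \frac{1}{2} \left(-3\right) \left(-11\right) = \left(- \frac{3}{2}\right) \left(-11\right) = \frac{33}{2}$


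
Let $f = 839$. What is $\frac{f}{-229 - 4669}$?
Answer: $- \frac{839}{4898} \approx -0.17129$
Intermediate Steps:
$\frac{f}{-229 - 4669} = \frac{839}{-229 - 4669} = \frac{839}{-4898} = 839 \left(- \frac{1}{4898}\right) = - \frac{839}{4898}$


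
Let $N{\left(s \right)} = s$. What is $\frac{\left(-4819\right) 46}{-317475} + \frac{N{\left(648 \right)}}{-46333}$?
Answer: $\frac{10065097642}{14709569175} \approx 0.68425$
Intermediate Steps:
$\frac{\left(-4819\right) 46}{-317475} + \frac{N{\left(648 \right)}}{-46333} = \frac{\left(-4819\right) 46}{-317475} + \frac{648}{-46333} = \left(-221674\right) \left(- \frac{1}{317475}\right) + 648 \left(- \frac{1}{46333}\right) = \frac{221674}{317475} - \frac{648}{46333} = \frac{10065097642}{14709569175}$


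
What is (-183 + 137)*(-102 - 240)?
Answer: 15732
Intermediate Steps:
(-183 + 137)*(-102 - 240) = -46*(-342) = 15732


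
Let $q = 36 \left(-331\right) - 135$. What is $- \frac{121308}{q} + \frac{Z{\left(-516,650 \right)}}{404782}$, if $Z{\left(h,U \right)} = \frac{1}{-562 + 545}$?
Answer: $\frac{278252000167}{27642157998} \approx 10.066$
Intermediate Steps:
$q = -12051$ ($q = -11916 - 135 = -12051$)
$Z{\left(h,U \right)} = - \frac{1}{17}$ ($Z{\left(h,U \right)} = \frac{1}{-17} = - \frac{1}{17}$)
$- \frac{121308}{q} + \frac{Z{\left(-516,650 \right)}}{404782} = - \frac{121308}{-12051} - \frac{1}{17 \cdot 404782} = \left(-121308\right) \left(- \frac{1}{12051}\right) - \frac{1}{6881294} = \frac{40436}{4017} - \frac{1}{6881294} = \frac{278252000167}{27642157998}$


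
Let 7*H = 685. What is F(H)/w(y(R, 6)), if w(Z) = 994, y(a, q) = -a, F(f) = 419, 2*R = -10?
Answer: 419/994 ≈ 0.42153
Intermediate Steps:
H = 685/7 (H = (⅐)*685 = 685/7 ≈ 97.857)
R = -5 (R = (½)*(-10) = -5)
F(H)/w(y(R, 6)) = 419/994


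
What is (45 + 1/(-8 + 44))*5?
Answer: 8105/36 ≈ 225.14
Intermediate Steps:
(45 + 1/(-8 + 44))*5 = (45 + 1/36)*5 = (1621/36)*5 = 8105/36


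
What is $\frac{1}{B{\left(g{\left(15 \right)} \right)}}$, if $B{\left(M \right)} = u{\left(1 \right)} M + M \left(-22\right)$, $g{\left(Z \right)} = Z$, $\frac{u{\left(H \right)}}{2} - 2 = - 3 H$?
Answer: $- \frac{1}{360} \approx -0.0027778$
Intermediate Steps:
$u{\left(H \right)} = 4 - 6 H$ ($u{\left(H \right)} = 4 + 2 \left(- 3 H\right) = 4 - 6 H$)
$B{\left(M \right)} = - 24 M$ ($B{\left(M \right)} = \left(4 - 6\right) M + M \left(-22\right) = \left(4 - 6\right) M - 22 M = - 2 M - 22 M = - 24 M$)
$\frac{1}{B{\left(g{\left(15 \right)} \right)}} = \frac{1}{\left(-24\right) 15} = \frac{1}{-360} = - \frac{1}{360}$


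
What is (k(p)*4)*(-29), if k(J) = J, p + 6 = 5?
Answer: 116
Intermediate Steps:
p = -1 (p = -6 + 5 = -1)
(k(p)*4)*(-29) = -1*4*(-29) = -4*(-29) = 116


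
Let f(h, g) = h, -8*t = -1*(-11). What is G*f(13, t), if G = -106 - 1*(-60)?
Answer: -598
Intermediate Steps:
t = -11/8 (t = -(-1)*(-11)/8 = -⅛*11 = -11/8 ≈ -1.3750)
G = -46 (G = -106 + 60 = -46)
G*f(13, t) = -46*13 = -598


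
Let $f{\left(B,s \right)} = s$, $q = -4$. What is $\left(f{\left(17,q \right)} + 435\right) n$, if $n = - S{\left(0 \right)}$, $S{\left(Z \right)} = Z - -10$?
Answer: $-4310$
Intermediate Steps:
$S{\left(Z \right)} = 10 + Z$ ($S{\left(Z \right)} = Z + 10 = 10 + Z$)
$n = -10$ ($n = - (10 + 0) = \left(-1\right) 10 = -10$)
$\left(f{\left(17,q \right)} + 435\right) n = \left(-4 + 435\right) \left(-10\right) = 431 \left(-10\right) = -4310$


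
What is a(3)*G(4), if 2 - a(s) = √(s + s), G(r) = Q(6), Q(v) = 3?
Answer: 6 - 3*√6 ≈ -1.3485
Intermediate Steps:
G(r) = 3
a(s) = 2 - √2*√s (a(s) = 2 - √(s + s) = 2 - √(2*s) = 2 - √2*√s)
a(3)*G(4) = (2 - √2*√3)*3 = (2 - √6)*3 = 6 - 3*√6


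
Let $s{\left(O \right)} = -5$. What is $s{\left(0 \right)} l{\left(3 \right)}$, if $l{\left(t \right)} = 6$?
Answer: $-30$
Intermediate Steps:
$s{\left(0 \right)} l{\left(3 \right)} = \left(-5\right) 6 = -30$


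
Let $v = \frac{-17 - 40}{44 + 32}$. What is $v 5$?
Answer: $- \frac{15}{4} \approx -3.75$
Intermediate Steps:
$v = - \frac{3}{4}$ ($v = - \frac{57}{76} = \left(-57\right) \frac{1}{76} = - \frac{3}{4} \approx -0.75$)
$v 5 = \left(- \frac{3}{4}\right) 5 = - \frac{15}{4}$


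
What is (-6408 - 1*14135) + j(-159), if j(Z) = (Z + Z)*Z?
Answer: 30019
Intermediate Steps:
j(Z) = 2*Z² (j(Z) = (2*Z)*Z = 2*Z²)
(-6408 - 1*14135) + j(-159) = (-6408 - 1*14135) + 2*(-159)² = (-6408 - 14135) + 2*25281 = -20543 + 50562 = 30019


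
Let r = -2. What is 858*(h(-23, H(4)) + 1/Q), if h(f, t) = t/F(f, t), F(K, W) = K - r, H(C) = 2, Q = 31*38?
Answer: -333905/4123 ≈ -80.986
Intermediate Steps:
Q = 1178
F(K, W) = 2 + K (F(K, W) = K - 1*(-2) = K + 2 = 2 + K)
h(f, t) = t/(2 + f)
858*(h(-23, H(4)) + 1/Q) = 858*(2/(2 - 23) + 1/1178) = 858*(2/(-21) + 1/1178) = 858*(2*(-1/21) + 1/1178) = 858*(-2/21 + 1/1178) = 858*(-2335/24738) = -333905/4123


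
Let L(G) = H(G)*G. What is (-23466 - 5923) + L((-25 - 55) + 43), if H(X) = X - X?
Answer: -29389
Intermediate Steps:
H(X) = 0
L(G) = 0 (L(G) = 0*G = 0)
(-23466 - 5923) + L((-25 - 55) + 43) = (-23466 - 5923) + 0 = -29389 + 0 = -29389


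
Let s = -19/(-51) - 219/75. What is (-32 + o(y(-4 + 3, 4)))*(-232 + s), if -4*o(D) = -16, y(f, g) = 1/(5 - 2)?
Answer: 8373344/1275 ≈ 6567.3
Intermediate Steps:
y(f, g) = ⅓ (y(f, g) = 1/3 = ⅓)
s = -3248/1275 (s = -19*(-1/51) - 219*1/75 = 19/51 - 73/25 = -3248/1275 ≈ -2.5475)
o(D) = 4 (o(D) = -¼*(-16) = 4)
(-32 + o(y(-4 + 3, 4)))*(-232 + s) = (-32 + 4)*(-232 - 3248/1275) = -28*(-299048/1275) = 8373344/1275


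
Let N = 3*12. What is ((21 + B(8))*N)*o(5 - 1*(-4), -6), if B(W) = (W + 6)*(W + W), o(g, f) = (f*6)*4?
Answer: -1270080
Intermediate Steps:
N = 36
o(g, f) = 24*f (o(g, f) = (6*f)*4 = 24*f)
B(W) = 2*W*(6 + W) (B(W) = (6 + W)*(2*W) = 2*W*(6 + W))
((21 + B(8))*N)*o(5 - 1*(-4), -6) = ((21 + 2*8*(6 + 8))*36)*(24*(-6)) = ((21 + 2*8*14)*36)*(-144) = ((21 + 224)*36)*(-144) = (245*36)*(-144) = 8820*(-144) = -1270080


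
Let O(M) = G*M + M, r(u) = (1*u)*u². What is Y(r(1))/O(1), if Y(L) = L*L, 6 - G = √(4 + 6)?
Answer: 7/39 + √10/39 ≈ 0.26057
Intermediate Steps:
G = 6 - √10 (G = 6 - √(4 + 6) = 6 - √10 ≈ 2.8377)
r(u) = u³ (r(u) = u*u² = u³)
O(M) = M + M*(6 - √10) (O(M) = (6 - √10)*M + M = M*(6 - √10) + M = M + M*(6 - √10))
Y(L) = L²
Y(r(1))/O(1) = (1³)²/((1*(7 - √10))) = 1²/(7 - √10) = 1/(7 - √10)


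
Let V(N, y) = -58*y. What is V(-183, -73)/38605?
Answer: 4234/38605 ≈ 0.10967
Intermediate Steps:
V(-183, -73)/38605 = -58*(-73)/38605 = 4234*(1/38605) = 4234/38605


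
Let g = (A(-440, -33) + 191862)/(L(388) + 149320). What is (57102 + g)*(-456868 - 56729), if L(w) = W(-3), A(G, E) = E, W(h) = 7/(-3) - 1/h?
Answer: -4379209609259205/149318 ≈ -2.9328e+10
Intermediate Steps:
W(h) = -7/3 - 1/h (W(h) = 7*(-⅓) - 1/h = -7/3 - 1/h)
L(w) = -2 (L(w) = -7/3 - 1/(-3) = -7/3 - 1*(-⅓) = -7/3 + ⅓ = -2)
g = 191829/149318 (g = (-33 + 191862)/(-2 + 149320) = 191829/149318 ≈ 1.2847)
(57102 + g)*(-456868 - 56729) = (57102 + 191829/149318)*(-456868 - 56729) = (8526548265/149318)*(-513597) = -4379209609259205/149318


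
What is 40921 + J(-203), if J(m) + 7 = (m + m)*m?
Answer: 123332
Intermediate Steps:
J(m) = -7 + 2*m**2 (J(m) = -7 + (m + m)*m = -7 + (2*m)*m = -7 + 2*m**2)
40921 + J(-203) = 40921 + (-7 + 2*(-203)**2) = 40921 + (-7 + 2*41209) = 40921 + (-7 + 82418) = 40921 + 82411 = 123332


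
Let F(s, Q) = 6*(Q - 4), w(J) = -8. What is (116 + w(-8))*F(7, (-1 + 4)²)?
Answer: 3240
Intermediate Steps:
F(s, Q) = -24 + 6*Q (F(s, Q) = 6*(-4 + Q) = -24 + 6*Q)
(116 + w(-8))*F(7, (-1 + 4)²) = (116 - 8)*(-24 + 6*(-1 + 4)²) = 108*(-24 + 6*3²) = 108*(-24 + 6*9) = 108*(-24 + 54) = 108*30 = 3240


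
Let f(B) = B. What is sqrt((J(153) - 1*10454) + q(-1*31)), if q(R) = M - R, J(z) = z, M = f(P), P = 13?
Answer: I*sqrt(10257) ≈ 101.28*I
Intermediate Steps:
M = 13
q(R) = 13 - R
sqrt((J(153) - 1*10454) + q(-1*31)) = sqrt((153 - 1*10454) + (13 - (-1)*31)) = sqrt((153 - 10454) + (13 - 1*(-31))) = sqrt(-10301 + (13 + 31)) = sqrt(-10301 + 44) = sqrt(-10257) = I*sqrt(10257)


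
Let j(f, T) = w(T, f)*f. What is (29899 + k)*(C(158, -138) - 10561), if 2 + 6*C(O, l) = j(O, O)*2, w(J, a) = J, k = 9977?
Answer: -89322240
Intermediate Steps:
j(f, T) = T*f
C(O, l) = -⅓ + O²/3 (C(O, l) = -⅓ + ((O*O)*2)/6 = -⅓ + (O²*2)/6 = -⅓ + (2*O²)/6 = -⅓ + O²/3)
(29899 + k)*(C(158, -138) - 10561) = (29899 + 9977)*((-⅓ + (⅓)*158²) - 10561) = 39876*((-⅓ + (⅓)*24964) - 10561) = 39876*((-⅓ + 24964/3) - 10561) = 39876*(8321 - 10561) = 39876*(-2240) = -89322240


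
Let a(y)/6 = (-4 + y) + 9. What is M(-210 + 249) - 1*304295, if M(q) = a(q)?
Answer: -304031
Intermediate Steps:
a(y) = 30 + 6*y (a(y) = 6*((-4 + y) + 9) = 6*(5 + y) = 30 + 6*y)
M(q) = 30 + 6*q
M(-210 + 249) - 1*304295 = (30 + 6*(-210 + 249)) - 1*304295 = (30 + 6*39) - 304295 = (30 + 234) - 304295 = 264 - 304295 = -304031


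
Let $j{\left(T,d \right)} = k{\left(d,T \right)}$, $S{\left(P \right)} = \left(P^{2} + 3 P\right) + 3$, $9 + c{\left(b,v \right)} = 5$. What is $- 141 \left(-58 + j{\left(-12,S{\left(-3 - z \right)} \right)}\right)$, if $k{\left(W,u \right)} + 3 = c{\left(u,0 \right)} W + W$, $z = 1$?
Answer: $11562$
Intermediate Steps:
$c{\left(b,v \right)} = -4$ ($c{\left(b,v \right)} = -9 + 5 = -4$)
$k{\left(W,u \right)} = -3 - 3 W$ ($k{\left(W,u \right)} = -3 + \left(- 4 W + W\right) = -3 - 3 W$)
$S{\left(P \right)} = 3 + P^{2} + 3 P$
$j{\left(T,d \right)} = -3 - 3 d$
$- 141 \left(-58 + j{\left(-12,S{\left(-3 - z \right)} \right)}\right) = - 141 \left(-58 - \left(3 + 3 \left(3 + \left(-3 - 1\right)^{2} + 3 \left(-3 - 1\right)\right)\right)\right) = - 141 \left(-58 - \left(3 + 3 \left(3 + \left(-4\right)^{2} + 3 \left(-4\right)\right)\right)\right) = - 141 \left(-58 - \left(3 + 3 \left(3 + 16 - 12\right)\right)\right) = - 141 \left(-58 - 24\right) = \left(-141\right) \left(-82\right) = 11562$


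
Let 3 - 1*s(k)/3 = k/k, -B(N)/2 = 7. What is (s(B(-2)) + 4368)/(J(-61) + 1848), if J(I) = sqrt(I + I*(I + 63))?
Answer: 2694384/1138429 - 1458*I*sqrt(183)/1138429 ≈ 2.3668 - 0.017325*I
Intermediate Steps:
B(N) = -14 (B(N) = -2*7 = -14)
s(k) = 6 (s(k) = 9 - 3*k/k = 9 - 3*1 = 9 - 3 = 6)
J(I) = sqrt(I + I*(63 + I))
(s(B(-2)) + 4368)/(J(-61) + 1848) = (6 + 4368)/(sqrt(-61*(64 - 61)) + 1848) = 4374/(sqrt(-61*3) + 1848) = 4374/(sqrt(-183) + 1848) = 4374/(I*sqrt(183) + 1848) = 4374/(1848 + I*sqrt(183))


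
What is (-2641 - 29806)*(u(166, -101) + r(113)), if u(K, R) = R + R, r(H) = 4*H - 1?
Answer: -8079303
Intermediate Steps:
r(H) = -1 + 4*H
u(K, R) = 2*R
(-2641 - 29806)*(u(166, -101) + r(113)) = (-2641 - 29806)*(2*(-101) + (-1 + 4*113)) = -32447*(-202 + (-1 + 452)) = -32447*(-202 + 451) = -32447*249 = -8079303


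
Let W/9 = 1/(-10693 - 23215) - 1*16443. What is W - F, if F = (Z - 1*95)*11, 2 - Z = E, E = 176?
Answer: -4917609433/33908 ≈ -1.4503e+5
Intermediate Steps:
Z = -174 (Z = 2 - 1*176 = 2 - 176 = -174)
W = -5017943205/33908 (W = 9*(1/(-10693 - 23215) - 1*16443) = 9*(1/(-33908) - 16443) = 9*(-1/33908 - 16443) = 9*(-557549245/33908) = -5017943205/33908 ≈ -1.4799e+5)
F = -2959 (F = (-174 - 1*95)*11 = (-174 - 95)*11 = -269*11 = -2959)
W - F = -5017943205/33908 - 1*(-2959) = -5017943205/33908 + 2959 = -4917609433/33908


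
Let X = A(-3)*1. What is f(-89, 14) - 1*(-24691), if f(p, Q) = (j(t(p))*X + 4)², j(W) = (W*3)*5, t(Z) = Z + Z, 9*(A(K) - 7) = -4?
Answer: 2756262223/9 ≈ 3.0625e+8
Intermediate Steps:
A(K) = 59/9 (A(K) = 7 + (⅑)*(-4) = 7 - 4/9 = 59/9)
t(Z) = 2*Z
X = 59/9 (X = (59/9)*1 = 59/9 ≈ 6.5556)
j(W) = 15*W (j(W) = (3*W)*5 = 15*W)
f(p, Q) = (4 + 590*p/3)² (f(p, Q) = ((15*(2*p))*(59/9) + 4)² = ((30*p)*(59/9) + 4)² = (590*p/3 + 4)² = (4 + 590*p/3)²)
f(-89, 14) - 1*(-24691) = 4*(6 + 295*(-89))²/9 - 1*(-24691) = 4*(6 - 26255)²/9 + 24691 = (4/9)*(-26249)² + 24691 = (4/9)*689010001 + 24691 = 2756040004/9 + 24691 = 2756262223/9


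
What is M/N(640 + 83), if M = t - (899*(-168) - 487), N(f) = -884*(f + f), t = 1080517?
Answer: -23693/24582 ≈ -0.96384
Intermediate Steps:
N(f) = -1768*f
M = 1232036 (M = 1080517 - (899*(-168) - 487) = 1080517 - (-151032 - 487) = 1080517 - 1*(-151519) = 1080517 + 151519 = 1232036)
M/N(640 + 83) = 1232036/((-1768*(640 + 83))) = 1232036/((-1768*723)) = 1232036/(-1278264) = 1232036*(-1/1278264) = -23693/24582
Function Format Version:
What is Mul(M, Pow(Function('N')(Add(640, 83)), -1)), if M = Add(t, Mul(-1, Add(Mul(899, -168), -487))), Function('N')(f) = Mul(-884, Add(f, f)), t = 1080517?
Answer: Rational(-23693, 24582) ≈ -0.96384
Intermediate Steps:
Function('N')(f) = Mul(-1768, f) (Function('N')(f) = Mul(-884, Mul(2, f)) = Mul(-1768, f))
M = 1232036 (M = Add(1080517, Mul(-1, Add(Mul(899, -168), -487))) = Add(1080517, Mul(-1, Add(-151032, -487))) = Add(1080517, Mul(-1, -151519)) = Add(1080517, 151519) = 1232036)
Mul(M, Pow(Function('N')(Add(640, 83)), -1)) = Mul(1232036, Pow(Mul(-1768, Add(640, 83)), -1)) = Mul(1232036, Pow(Mul(-1768, 723), -1)) = Mul(1232036, Pow(-1278264, -1)) = Mul(1232036, Rational(-1, 1278264)) = Rational(-23693, 24582)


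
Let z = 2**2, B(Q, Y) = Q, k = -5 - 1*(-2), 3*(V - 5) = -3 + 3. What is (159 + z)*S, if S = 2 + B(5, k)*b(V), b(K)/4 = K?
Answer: 16626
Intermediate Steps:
V = 5 (V = 5 + (-3 + 3)/3 = 5 + (1/3)*0 = 5 + 0 = 5)
b(K) = 4*K
k = -3 (k = -5 + 2 = -3)
S = 102 (S = 2 + 5*(4*5) = 2 + 5*20 = 2 + 100 = 102)
z = 4
(159 + z)*S = (159 + 4)*102 = 163*102 = 16626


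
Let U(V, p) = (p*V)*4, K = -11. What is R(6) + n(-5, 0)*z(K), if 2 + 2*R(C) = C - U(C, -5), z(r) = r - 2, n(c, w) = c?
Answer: 127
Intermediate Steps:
U(V, p) = 4*V*p (U(V, p) = (V*p)*4 = 4*V*p)
z(r) = -2 + r
R(C) = -1 + 21*C/2 (R(C) = -1 + (C - 4*C*(-5))/2 = -1 + (C - (-20)*C)/2 = -1 + (C + 20*C)/2 = -1 + (21*C)/2 = -1 + 21*C/2)
R(6) + n(-5, 0)*z(K) = (-1 + (21/2)*6) - 5*(-2 - 11) = (-1 + 63) - 5*(-13) = 62 + 65 = 127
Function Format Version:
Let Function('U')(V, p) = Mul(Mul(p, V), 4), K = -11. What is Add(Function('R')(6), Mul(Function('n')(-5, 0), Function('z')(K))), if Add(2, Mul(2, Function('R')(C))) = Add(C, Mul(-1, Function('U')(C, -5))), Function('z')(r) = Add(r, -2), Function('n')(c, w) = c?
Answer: 127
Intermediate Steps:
Function('U')(V, p) = Mul(4, V, p) (Function('U')(V, p) = Mul(Mul(V, p), 4) = Mul(4, V, p))
Function('z')(r) = Add(-2, r)
Function('R')(C) = Add(-1, Mul(Rational(21, 2), C)) (Function('R')(C) = Add(-1, Mul(Rational(1, 2), Add(C, Mul(-1, Mul(4, C, -5))))) = Add(-1, Mul(Rational(1, 2), Add(C, Mul(-1, Mul(-20, C))))) = Add(-1, Mul(Rational(1, 2), Add(C, Mul(20, C)))) = Add(-1, Mul(Rational(1, 2), Mul(21, C))) = Add(-1, Mul(Rational(21, 2), C)))
Add(Function('R')(6), Mul(Function('n')(-5, 0), Function('z')(K))) = Add(Add(-1, Mul(Rational(21, 2), 6)), Mul(-5, Add(-2, -11))) = Add(Add(-1, 63), Mul(-5, -13)) = Add(62, 65) = 127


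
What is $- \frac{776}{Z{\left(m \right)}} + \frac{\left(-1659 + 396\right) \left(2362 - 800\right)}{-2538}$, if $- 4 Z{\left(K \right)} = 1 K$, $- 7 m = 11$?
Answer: $- \frac{5574133}{4653} \approx -1198.0$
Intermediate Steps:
$m = - \frac{11}{7}$ ($m = \left(- \frac{1}{7}\right) 11 = - \frac{11}{7} \approx -1.5714$)
$Z{\left(K \right)} = - \frac{K}{4}$ ($Z{\left(K \right)} = - \frac{1 K}{4} = - \frac{K}{4}$)
$- \frac{776}{Z{\left(m \right)}} + \frac{\left(-1659 + 396\right) \left(2362 - 800\right)}{-2538} = - \frac{776}{\left(- \frac{1}{4}\right) \left(- \frac{11}{7}\right)} + \frac{\left(-1659 + 396\right) \left(2362 - 800\right)}{-2538} = - \frac{776}{\frac{11}{28}} + \left(-1263\right) 1562 \left(- \frac{1}{2538}\right) = \left(-776\right) \frac{28}{11} - - \frac{328801}{423} = - \frac{21728}{11} + \frac{328801}{423} = - \frac{5574133}{4653}$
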